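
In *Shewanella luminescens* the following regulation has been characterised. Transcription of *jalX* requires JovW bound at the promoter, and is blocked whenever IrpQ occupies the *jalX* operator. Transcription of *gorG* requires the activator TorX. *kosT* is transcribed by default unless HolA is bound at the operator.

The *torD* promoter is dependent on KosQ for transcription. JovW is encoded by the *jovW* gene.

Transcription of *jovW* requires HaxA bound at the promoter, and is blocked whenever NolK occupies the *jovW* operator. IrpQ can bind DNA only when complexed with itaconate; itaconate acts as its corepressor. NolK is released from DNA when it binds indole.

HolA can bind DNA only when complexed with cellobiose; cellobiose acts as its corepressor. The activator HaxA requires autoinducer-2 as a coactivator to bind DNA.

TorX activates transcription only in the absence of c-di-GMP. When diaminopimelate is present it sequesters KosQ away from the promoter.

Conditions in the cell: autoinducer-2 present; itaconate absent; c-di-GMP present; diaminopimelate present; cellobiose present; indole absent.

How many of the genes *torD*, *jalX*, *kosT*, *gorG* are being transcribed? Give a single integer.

0

Diaminopimelate is present, so KosQ is inactive.
Required activator KosQ is absent, so *torD* is not transcribed.
→ *torD* is OFF.
Indole is absent, so NolK is active.
Autoinducer-2 is present, so HaxA is active.
With repressor NolK bound, *jovW* is not transcribed.
So JovW is not produced.
Itaconate is absent, so IrpQ is inactive.
Required activator JovW is absent, so *jalX* is not transcribed.
→ *jalX* is OFF.
Cellobiose is present, so HolA is active.
With repressor HolA bound, *kosT* is not transcribed.
→ *kosT* is OFF.
c-di-GMP is present, so TorX is inactive.
Required activator TorX is absent, so *gorG* is not transcribed.
→ *gorG* is OFF.
0 of the 4 genes are transcribed.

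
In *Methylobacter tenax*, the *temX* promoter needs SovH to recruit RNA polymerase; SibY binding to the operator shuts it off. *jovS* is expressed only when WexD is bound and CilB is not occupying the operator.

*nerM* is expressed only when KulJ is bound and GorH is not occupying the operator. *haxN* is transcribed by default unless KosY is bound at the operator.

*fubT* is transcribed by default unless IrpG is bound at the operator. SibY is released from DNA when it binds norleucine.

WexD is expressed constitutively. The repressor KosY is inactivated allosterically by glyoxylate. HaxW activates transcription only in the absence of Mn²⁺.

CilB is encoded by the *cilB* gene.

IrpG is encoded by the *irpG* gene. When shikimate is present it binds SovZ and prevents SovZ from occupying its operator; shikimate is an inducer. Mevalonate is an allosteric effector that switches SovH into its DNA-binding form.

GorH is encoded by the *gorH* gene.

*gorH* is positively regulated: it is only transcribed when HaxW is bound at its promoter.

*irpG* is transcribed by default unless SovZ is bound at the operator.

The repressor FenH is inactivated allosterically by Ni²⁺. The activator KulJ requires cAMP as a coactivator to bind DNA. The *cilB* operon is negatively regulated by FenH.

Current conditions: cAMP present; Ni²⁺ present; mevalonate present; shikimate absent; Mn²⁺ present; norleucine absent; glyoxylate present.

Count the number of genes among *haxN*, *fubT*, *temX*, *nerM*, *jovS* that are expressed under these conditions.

Glyoxylate is present, so KosY is inactive.
With no repressor bound, *haxN* is transcribed.
→ *haxN* is ON.
Shikimate is absent, so SovZ is active.
With repressor SovZ bound, *irpG* is not transcribed.
So IrpG is not produced.
With no repressor bound, *fubT* is transcribed.
→ *fubT* is ON.
Norleucine is absent, so SibY is active.
Mevalonate is present, so SovH is active.
With repressor SibY bound, *temX* is not transcribed.
→ *temX* is OFF.
Mn²⁺ is present, so HaxW is inactive.
Required activator HaxW is absent, so *gorH* is not transcribed.
So GorH is not produced.
cAMP is present, so KulJ is active.
No repressor is bound and KulJ is active, so *nerM* is transcribed.
→ *nerM* is ON.
WexD is produced constitutively and is active.
Ni²⁺ is present, so FenH is inactive.
With no repressor bound, *cilB* is transcribed.
So CilB is produced and active.
With repressor CilB bound, *jovS* is not transcribed.
→ *jovS* is OFF.
3 of the 5 genes are transcribed.

3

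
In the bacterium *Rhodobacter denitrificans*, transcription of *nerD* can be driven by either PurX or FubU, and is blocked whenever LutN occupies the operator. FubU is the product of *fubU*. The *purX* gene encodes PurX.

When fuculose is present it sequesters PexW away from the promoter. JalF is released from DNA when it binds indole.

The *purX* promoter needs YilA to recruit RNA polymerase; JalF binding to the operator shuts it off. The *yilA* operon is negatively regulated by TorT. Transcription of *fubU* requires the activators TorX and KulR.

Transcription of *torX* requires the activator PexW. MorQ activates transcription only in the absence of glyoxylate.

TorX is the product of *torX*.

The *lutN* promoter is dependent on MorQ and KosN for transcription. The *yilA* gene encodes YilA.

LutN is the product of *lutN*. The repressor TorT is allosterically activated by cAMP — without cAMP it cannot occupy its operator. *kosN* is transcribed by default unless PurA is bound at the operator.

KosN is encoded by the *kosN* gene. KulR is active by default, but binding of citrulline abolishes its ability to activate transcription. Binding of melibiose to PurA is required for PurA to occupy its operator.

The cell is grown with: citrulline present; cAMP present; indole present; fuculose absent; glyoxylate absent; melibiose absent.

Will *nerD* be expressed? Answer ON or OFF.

OFF

Glyoxylate is absent, so MorQ is active.
Melibiose is absent, so PurA is inactive.
With no repressor bound, *kosN* is transcribed.
So KosN is produced and active.
No repressor is bound and MorQ and KosN are active, so *lutN* is transcribed.
So LutN is produced and active.
cAMP is present, so TorT is active.
With repressor TorT bound, *yilA* is not transcribed.
So YilA is not produced.
Indole is present, so JalF is inactive.
Required activator YilA is absent, so *purX* is not transcribed.
So PurX is not produced.
Fuculose is absent, so PexW is active.
No repressor is bound and PexW is active, so *torX* is transcribed.
So TorX is produced and active.
Citrulline is present, so KulR is inactive.
Required activator KulR is absent, so *fubU* is not transcribed.
So FubU is not produced.
With repressor LutN bound, *nerD* is not transcribed.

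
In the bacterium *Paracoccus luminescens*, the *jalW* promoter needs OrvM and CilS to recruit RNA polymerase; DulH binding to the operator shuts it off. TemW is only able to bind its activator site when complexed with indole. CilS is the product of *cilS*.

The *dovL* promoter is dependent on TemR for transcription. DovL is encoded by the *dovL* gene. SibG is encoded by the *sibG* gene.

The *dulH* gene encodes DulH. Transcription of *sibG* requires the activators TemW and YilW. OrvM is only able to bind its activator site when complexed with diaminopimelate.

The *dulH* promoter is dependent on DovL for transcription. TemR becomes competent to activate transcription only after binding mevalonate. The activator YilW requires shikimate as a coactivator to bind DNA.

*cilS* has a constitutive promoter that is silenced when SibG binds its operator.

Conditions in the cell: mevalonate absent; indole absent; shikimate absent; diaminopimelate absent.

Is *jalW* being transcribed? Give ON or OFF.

Diaminopimelate is absent, so OrvM is inactive.
Mevalonate is absent, so TemR is inactive.
Required activator TemR is absent, so *dovL* is not transcribed.
So DovL is not produced.
Required activator DovL is absent, so *dulH* is not transcribed.
So DulH is not produced.
Indole is absent, so TemW is inactive.
Shikimate is absent, so YilW is inactive.
Required activator TemW is absent, so *sibG* is not transcribed.
So SibG is not produced.
With no repressor bound, *cilS* is transcribed.
So CilS is produced and active.
Required activator OrvM is absent, so *jalW* is not transcribed.

OFF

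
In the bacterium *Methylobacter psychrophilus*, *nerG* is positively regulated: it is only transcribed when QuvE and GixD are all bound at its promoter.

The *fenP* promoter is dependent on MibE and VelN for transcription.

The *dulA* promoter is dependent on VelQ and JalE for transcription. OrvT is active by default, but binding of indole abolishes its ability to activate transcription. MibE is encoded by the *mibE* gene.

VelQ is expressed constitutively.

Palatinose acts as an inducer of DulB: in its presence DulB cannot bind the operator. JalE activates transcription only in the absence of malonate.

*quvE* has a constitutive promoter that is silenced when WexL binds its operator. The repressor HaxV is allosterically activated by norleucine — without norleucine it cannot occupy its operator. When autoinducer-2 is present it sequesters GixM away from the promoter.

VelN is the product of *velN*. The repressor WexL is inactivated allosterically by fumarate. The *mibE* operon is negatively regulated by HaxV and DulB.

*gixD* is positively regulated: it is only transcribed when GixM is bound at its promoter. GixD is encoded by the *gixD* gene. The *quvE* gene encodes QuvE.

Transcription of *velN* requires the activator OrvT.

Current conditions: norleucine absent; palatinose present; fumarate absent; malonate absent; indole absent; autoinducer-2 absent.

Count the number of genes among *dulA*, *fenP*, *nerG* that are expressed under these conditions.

VelQ is produced constitutively and is active.
Malonate is absent, so JalE is active.
No repressor is bound and VelQ and JalE are active, so *dulA* is transcribed.
→ *dulA* is ON.
Norleucine is absent, so HaxV is inactive.
Palatinose is present, so DulB is inactive.
With no repressor bound, *mibE* is transcribed.
So MibE is produced and active.
Indole is absent, so OrvT is active.
No repressor is bound and OrvT is active, so *velN* is transcribed.
So VelN is produced and active.
No repressor is bound and MibE and VelN are active, so *fenP* is transcribed.
→ *fenP* is ON.
Fumarate is absent, so WexL is active.
With repressor WexL bound, *quvE* is not transcribed.
So QuvE is not produced.
Autoinducer-2 is absent, so GixM is active.
No repressor is bound and GixM is active, so *gixD* is transcribed.
So GixD is produced and active.
Required activator QuvE is absent, so *nerG* is not transcribed.
→ *nerG* is OFF.
2 of the 3 genes are transcribed.

2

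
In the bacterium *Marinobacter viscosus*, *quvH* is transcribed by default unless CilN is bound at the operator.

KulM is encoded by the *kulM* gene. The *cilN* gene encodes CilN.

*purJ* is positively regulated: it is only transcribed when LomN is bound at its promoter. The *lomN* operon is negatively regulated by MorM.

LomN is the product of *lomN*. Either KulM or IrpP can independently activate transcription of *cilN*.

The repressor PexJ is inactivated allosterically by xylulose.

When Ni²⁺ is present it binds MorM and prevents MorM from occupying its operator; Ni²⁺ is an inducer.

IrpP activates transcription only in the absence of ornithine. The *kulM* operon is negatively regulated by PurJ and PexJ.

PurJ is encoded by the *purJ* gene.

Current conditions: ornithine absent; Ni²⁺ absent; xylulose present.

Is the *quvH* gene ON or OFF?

Ni²⁺ is absent, so MorM is active.
With repressor MorM bound, *lomN* is not transcribed.
So LomN is not produced.
Required activator LomN is absent, so *purJ* is not transcribed.
So PurJ is not produced.
Xylulose is present, so PexJ is inactive.
With no repressor bound, *kulM* is transcribed.
So KulM is produced and active.
Ornithine is absent, so IrpP is active.
Activator KulM is present, so *cilN* is transcribed.
So CilN is produced and active.
With repressor CilN bound, *quvH* is not transcribed.

OFF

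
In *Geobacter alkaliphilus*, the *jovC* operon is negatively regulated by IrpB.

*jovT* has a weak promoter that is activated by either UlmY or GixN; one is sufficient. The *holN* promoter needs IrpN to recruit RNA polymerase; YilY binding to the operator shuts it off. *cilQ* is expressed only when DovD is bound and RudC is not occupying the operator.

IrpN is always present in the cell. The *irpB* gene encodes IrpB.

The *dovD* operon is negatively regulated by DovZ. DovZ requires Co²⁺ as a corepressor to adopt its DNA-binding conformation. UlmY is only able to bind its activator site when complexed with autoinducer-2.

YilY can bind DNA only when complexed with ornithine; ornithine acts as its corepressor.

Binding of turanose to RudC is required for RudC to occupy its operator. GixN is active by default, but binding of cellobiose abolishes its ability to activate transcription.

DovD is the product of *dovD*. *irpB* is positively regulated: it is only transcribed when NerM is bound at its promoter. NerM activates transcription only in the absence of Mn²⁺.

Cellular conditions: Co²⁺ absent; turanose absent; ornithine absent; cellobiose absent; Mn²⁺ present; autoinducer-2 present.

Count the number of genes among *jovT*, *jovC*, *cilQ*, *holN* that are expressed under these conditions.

Autoinducer-2 is present, so UlmY is active.
Cellobiose is absent, so GixN is active.
Activator UlmY is present, so *jovT* is transcribed.
→ *jovT* is ON.
Mn²⁺ is present, so NerM is inactive.
Required activator NerM is absent, so *irpB* is not transcribed.
So IrpB is not produced.
With no repressor bound, *jovC* is transcribed.
→ *jovC* is ON.
Turanose is absent, so RudC is inactive.
Co²⁺ is absent, so DovZ is inactive.
With no repressor bound, *dovD* is transcribed.
So DovD is produced and active.
No repressor is bound and DovD is active, so *cilQ* is transcribed.
→ *cilQ* is ON.
IrpN is produced constitutively and is active.
Ornithine is absent, so YilY is inactive.
No repressor is bound and IrpN is active, so *holN* is transcribed.
→ *holN* is ON.
4 of the 4 genes are transcribed.

4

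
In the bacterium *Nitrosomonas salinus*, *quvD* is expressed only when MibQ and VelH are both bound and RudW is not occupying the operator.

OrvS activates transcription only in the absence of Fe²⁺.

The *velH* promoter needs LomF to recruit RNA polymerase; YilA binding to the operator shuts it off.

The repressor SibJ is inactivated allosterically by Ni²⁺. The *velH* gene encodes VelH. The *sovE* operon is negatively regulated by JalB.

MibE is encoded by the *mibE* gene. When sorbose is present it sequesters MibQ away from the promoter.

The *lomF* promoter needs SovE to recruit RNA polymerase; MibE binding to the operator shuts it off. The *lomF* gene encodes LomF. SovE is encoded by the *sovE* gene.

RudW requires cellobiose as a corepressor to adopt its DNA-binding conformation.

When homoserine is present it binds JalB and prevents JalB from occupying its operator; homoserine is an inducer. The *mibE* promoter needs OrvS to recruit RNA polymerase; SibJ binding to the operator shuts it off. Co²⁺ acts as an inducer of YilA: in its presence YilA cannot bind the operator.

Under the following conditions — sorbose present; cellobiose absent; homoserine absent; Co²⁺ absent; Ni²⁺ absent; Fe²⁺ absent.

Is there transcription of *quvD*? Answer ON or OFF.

OFF

Cellobiose is absent, so RudW is inactive.
Sorbose is present, so MibQ is inactive.
Ni²⁺ is absent, so SibJ is active.
Fe²⁺ is absent, so OrvS is active.
With repressor SibJ bound, *mibE* is not transcribed.
So MibE is not produced.
Homoserine is absent, so JalB is active.
With repressor JalB bound, *sovE* is not transcribed.
So SovE is not produced.
Required activator SovE is absent, so *lomF* is not transcribed.
So LomF is not produced.
Co²⁺ is absent, so YilA is active.
With repressor YilA bound, *velH* is not transcribed.
So VelH is not produced.
Required activator MibQ is absent, so *quvD* is not transcribed.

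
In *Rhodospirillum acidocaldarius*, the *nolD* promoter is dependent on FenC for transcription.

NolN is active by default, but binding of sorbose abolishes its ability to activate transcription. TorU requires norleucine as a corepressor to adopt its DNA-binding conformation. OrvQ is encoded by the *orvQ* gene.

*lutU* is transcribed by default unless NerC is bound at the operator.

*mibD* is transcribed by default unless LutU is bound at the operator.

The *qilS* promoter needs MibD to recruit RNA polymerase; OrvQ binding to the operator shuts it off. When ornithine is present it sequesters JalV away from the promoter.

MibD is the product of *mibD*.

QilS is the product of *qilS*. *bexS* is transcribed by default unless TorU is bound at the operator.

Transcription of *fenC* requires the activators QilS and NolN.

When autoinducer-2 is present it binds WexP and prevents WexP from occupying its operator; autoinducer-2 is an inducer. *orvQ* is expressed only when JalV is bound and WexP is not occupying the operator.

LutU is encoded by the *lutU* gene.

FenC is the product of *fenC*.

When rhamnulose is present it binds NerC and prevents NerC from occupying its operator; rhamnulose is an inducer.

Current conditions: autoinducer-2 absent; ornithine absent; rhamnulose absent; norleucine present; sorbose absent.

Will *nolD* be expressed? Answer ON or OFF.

ON

Rhamnulose is absent, so NerC is active.
With repressor NerC bound, *lutU* is not transcribed.
So LutU is not produced.
With no repressor bound, *mibD* is transcribed.
So MibD is produced and active.
Ornithine is absent, so JalV is active.
Autoinducer-2 is absent, so WexP is active.
With repressor WexP bound, *orvQ* is not transcribed.
So OrvQ is not produced.
No repressor is bound and MibD is active, so *qilS* is transcribed.
So QilS is produced and active.
Sorbose is absent, so NolN is active.
No repressor is bound and QilS and NolN are active, so *fenC* is transcribed.
So FenC is produced and active.
No repressor is bound and FenC is active, so *nolD* is transcribed.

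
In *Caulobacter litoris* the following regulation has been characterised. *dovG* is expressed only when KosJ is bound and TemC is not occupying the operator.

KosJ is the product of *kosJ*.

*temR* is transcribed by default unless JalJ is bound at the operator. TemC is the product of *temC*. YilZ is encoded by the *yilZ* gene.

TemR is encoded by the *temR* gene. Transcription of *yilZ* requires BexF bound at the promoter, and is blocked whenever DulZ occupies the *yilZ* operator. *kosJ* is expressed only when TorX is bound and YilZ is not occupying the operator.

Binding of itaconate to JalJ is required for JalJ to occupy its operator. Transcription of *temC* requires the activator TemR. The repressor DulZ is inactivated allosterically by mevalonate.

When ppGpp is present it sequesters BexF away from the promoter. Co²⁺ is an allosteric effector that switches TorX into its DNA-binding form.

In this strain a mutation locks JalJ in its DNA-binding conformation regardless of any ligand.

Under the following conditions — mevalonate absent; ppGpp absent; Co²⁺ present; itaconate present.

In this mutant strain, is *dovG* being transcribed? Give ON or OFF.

JalJ is constitutively active in this strain.
With repressor JalJ bound, *temR* is not transcribed.
So TemR is not produced.
Required activator TemR is absent, so *temC* is not transcribed.
So TemC is not produced.
ppGpp is absent, so BexF is active.
Mevalonate is absent, so DulZ is active.
With repressor DulZ bound, *yilZ* is not transcribed.
So YilZ is not produced.
Co²⁺ is present, so TorX is active.
No repressor is bound and TorX is active, so *kosJ* is transcribed.
So KosJ is produced and active.
No repressor is bound and KosJ is active, so *dovG* is transcribed.

ON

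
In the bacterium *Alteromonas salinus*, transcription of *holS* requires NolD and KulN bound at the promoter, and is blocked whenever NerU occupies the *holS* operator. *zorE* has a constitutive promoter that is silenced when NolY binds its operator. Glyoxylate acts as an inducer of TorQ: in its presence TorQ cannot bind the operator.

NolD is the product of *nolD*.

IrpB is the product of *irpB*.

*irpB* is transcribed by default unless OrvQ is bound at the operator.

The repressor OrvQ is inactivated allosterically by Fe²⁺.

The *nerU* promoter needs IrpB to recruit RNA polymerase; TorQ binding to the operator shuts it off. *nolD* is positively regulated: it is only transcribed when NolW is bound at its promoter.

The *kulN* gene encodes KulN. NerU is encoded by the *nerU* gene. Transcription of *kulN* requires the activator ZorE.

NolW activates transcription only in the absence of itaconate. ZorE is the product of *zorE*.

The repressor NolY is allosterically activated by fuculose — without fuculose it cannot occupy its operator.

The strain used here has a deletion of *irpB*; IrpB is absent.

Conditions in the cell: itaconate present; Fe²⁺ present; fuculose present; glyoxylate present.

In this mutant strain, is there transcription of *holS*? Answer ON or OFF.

OFF

IrpB is non-functional in this strain, so it has no effect.
Glyoxylate is present, so TorQ is inactive.
Required activator IrpB is absent, so *nerU* is not transcribed.
So NerU is not produced.
Itaconate is present, so NolW is inactive.
Required activator NolW is absent, so *nolD* is not transcribed.
So NolD is not produced.
Fuculose is present, so NolY is active.
With repressor NolY bound, *zorE* is not transcribed.
So ZorE is not produced.
Required activator ZorE is absent, so *kulN* is not transcribed.
So KulN is not produced.
Required activator NolD is absent, so *holS* is not transcribed.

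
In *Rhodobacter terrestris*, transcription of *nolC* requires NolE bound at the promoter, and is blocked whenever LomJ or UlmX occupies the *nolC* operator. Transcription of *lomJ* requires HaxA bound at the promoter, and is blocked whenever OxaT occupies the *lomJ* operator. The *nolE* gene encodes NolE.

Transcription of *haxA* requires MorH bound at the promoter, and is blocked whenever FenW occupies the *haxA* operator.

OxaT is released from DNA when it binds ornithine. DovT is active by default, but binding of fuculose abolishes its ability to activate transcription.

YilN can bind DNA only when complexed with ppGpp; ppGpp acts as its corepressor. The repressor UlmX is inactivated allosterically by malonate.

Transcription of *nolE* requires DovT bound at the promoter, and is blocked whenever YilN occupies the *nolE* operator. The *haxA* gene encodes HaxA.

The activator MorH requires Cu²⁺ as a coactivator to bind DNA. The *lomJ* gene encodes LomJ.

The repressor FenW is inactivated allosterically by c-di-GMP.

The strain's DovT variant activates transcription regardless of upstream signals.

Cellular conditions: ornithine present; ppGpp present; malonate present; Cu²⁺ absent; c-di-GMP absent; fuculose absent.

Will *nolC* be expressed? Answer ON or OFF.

Ornithine is present, so OxaT is inactive.
Cu²⁺ is absent, so MorH is inactive.
c-di-GMP is absent, so FenW is active.
With repressor FenW bound, *haxA* is not transcribed.
So HaxA is not produced.
Required activator HaxA is absent, so *lomJ* is not transcribed.
So LomJ is not produced.
Malonate is present, so UlmX is inactive.
ppGpp is present, so YilN is active.
DovT is constitutively active in this strain.
With repressor YilN bound, *nolE* is not transcribed.
So NolE is not produced.
Required activator NolE is absent, so *nolC* is not transcribed.

OFF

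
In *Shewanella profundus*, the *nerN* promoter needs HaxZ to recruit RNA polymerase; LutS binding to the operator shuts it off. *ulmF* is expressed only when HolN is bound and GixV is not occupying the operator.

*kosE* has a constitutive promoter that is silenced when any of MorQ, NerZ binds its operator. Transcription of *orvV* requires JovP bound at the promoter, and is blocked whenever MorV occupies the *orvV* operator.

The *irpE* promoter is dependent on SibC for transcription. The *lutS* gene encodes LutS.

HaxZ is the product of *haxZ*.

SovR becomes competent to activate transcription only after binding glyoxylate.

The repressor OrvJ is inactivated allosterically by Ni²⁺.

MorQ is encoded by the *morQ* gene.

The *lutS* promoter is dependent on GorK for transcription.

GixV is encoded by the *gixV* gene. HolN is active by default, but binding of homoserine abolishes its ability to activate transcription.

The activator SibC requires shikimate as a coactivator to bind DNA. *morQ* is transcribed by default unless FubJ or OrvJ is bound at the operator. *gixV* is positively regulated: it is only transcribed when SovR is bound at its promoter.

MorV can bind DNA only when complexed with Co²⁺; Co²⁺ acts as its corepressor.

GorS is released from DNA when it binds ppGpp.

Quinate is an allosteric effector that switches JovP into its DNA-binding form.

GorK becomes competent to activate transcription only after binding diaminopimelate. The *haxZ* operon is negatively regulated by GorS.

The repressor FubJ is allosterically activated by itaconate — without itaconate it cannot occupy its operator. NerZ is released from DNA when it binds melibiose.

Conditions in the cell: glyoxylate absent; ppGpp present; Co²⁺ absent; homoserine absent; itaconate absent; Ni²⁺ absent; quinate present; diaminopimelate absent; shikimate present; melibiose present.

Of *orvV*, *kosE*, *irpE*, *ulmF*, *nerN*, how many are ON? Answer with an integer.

5

Co²⁺ is absent, so MorV is inactive.
Quinate is present, so JovP is active.
No repressor is bound and JovP is active, so *orvV* is transcribed.
→ *orvV* is ON.
Itaconate is absent, so FubJ is inactive.
Ni²⁺ is absent, so OrvJ is active.
With repressor OrvJ bound, *morQ* is not transcribed.
So MorQ is not produced.
Melibiose is present, so NerZ is inactive.
With no repressor bound, *kosE* is transcribed.
→ *kosE* is ON.
Shikimate is present, so SibC is active.
No repressor is bound and SibC is active, so *irpE* is transcribed.
→ *irpE* is ON.
Glyoxylate is absent, so SovR is inactive.
Required activator SovR is absent, so *gixV* is not transcribed.
So GixV is not produced.
Homoserine is absent, so HolN is active.
No repressor is bound and HolN is active, so *ulmF* is transcribed.
→ *ulmF* is ON.
ppGpp is present, so GorS is inactive.
With no repressor bound, *haxZ* is transcribed.
So HaxZ is produced and active.
Diaminopimelate is absent, so GorK is inactive.
Required activator GorK is absent, so *lutS* is not transcribed.
So LutS is not produced.
No repressor is bound and HaxZ is active, so *nerN* is transcribed.
→ *nerN* is ON.
5 of the 5 genes are transcribed.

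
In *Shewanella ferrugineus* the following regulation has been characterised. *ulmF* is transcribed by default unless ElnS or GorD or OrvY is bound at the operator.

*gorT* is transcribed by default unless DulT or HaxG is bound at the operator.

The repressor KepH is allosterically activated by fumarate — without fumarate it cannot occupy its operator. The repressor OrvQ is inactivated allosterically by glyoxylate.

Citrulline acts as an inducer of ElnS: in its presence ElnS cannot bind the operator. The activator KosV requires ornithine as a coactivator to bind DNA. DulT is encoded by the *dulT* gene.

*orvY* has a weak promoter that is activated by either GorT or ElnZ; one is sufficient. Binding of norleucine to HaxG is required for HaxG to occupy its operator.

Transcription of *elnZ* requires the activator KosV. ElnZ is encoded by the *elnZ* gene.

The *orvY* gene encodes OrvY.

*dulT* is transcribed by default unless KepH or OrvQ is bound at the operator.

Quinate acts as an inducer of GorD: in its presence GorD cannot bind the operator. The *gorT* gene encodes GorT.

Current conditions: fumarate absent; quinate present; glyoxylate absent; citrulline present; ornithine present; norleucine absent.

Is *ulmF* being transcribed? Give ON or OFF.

Citrulline is present, so ElnS is inactive.
Quinate is present, so GorD is inactive.
Fumarate is absent, so KepH is inactive.
Glyoxylate is absent, so OrvQ is active.
With repressor OrvQ bound, *dulT* is not transcribed.
So DulT is not produced.
Norleucine is absent, so HaxG is inactive.
With no repressor bound, *gorT* is transcribed.
So GorT is produced and active.
Ornithine is present, so KosV is active.
No repressor is bound and KosV is active, so *elnZ* is transcribed.
So ElnZ is produced and active.
Activator GorT is present, so *orvY* is transcribed.
So OrvY is produced and active.
With repressor OrvY bound, *ulmF* is not transcribed.

OFF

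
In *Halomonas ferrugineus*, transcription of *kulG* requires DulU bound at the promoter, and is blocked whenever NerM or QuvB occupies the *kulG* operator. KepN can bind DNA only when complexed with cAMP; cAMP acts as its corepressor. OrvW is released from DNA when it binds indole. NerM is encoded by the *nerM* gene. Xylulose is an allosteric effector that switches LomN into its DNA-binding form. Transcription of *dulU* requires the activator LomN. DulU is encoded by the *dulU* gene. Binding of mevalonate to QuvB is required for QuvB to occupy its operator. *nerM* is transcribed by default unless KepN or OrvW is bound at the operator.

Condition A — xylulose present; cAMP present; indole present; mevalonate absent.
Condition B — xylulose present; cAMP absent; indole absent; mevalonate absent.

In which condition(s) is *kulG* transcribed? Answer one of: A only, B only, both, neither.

Condition A:
Xylulose is present, so LomN is active.
No repressor is bound and LomN is active, so *dulU* is transcribed.
So DulU is produced and active.
cAMP is present, so KepN is active.
Indole is present, so OrvW is inactive.
With repressor KepN bound, *nerM* is not transcribed.
So NerM is not produced.
Mevalonate is absent, so QuvB is inactive.
No repressor is bound and DulU is active, so *kulG* is transcribed.
→ *kulG* is ON in A.
Condition B:
Xylulose is present, so LomN is active.
No repressor is bound and LomN is active, so *dulU* is transcribed.
So DulU is produced and active.
cAMP is absent, so KepN is inactive.
Indole is absent, so OrvW is active.
With repressor OrvW bound, *nerM* is not transcribed.
So NerM is not produced.
Mevalonate is absent, so QuvB is inactive.
No repressor is bound and DulU is active, so *kulG* is transcribed.
→ *kulG* is ON in B.

both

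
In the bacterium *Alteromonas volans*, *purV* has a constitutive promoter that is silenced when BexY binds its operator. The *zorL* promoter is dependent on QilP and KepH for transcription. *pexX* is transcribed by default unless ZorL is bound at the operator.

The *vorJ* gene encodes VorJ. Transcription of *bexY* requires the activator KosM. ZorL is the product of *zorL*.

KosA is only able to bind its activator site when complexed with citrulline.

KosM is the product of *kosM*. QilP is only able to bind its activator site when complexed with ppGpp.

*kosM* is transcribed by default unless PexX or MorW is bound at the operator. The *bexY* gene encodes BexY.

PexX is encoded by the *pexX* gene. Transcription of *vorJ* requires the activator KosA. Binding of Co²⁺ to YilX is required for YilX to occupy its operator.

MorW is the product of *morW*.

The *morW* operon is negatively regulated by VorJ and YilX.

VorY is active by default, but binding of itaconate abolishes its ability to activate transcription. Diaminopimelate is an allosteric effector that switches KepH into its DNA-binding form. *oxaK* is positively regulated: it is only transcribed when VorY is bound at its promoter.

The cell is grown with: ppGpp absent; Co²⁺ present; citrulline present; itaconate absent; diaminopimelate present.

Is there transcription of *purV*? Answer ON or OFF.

ON

ppGpp is absent, so QilP is inactive.
Diaminopimelate is present, so KepH is active.
Required activator QilP is absent, so *zorL* is not transcribed.
So ZorL is not produced.
With no repressor bound, *pexX* is transcribed.
So PexX is produced and active.
Citrulline is present, so KosA is active.
No repressor is bound and KosA is active, so *vorJ* is transcribed.
So VorJ is produced and active.
Co²⁺ is present, so YilX is active.
With repressor VorJ bound, *morW* is not transcribed.
So MorW is not produced.
With repressor PexX bound, *kosM* is not transcribed.
So KosM is not produced.
Required activator KosM is absent, so *bexY* is not transcribed.
So BexY is not produced.
With no repressor bound, *purV* is transcribed.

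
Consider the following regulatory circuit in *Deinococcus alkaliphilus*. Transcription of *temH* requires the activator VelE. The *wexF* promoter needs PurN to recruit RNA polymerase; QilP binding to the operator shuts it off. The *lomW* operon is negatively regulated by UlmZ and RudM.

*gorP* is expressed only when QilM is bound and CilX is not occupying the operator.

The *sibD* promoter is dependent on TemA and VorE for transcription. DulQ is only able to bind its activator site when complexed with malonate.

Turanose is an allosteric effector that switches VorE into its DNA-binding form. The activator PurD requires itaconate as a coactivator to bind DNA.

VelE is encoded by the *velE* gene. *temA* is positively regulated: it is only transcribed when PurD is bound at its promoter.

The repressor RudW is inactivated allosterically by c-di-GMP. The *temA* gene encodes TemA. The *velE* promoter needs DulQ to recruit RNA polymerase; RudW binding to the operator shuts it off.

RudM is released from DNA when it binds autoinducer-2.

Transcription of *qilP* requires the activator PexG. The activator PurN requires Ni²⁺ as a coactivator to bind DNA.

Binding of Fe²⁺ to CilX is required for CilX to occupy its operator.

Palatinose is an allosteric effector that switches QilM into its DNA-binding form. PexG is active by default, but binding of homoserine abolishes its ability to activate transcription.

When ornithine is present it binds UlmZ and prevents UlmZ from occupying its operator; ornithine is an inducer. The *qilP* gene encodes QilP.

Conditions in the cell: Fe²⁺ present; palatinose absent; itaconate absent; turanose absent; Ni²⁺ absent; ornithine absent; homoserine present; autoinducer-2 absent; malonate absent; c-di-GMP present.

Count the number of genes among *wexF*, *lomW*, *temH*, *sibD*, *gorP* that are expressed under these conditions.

Ni²⁺ is absent, so PurN is inactive.
Homoserine is present, so PexG is inactive.
Required activator PexG is absent, so *qilP* is not transcribed.
So QilP is not produced.
Required activator PurN is absent, so *wexF* is not transcribed.
→ *wexF* is OFF.
Ornithine is absent, so UlmZ is active.
Autoinducer-2 is absent, so RudM is active.
With repressor UlmZ bound, *lomW* is not transcribed.
→ *lomW* is OFF.
Malonate is absent, so DulQ is inactive.
c-di-GMP is present, so RudW is inactive.
Required activator DulQ is absent, so *velE* is not transcribed.
So VelE is not produced.
Required activator VelE is absent, so *temH* is not transcribed.
→ *temH* is OFF.
Itaconate is absent, so PurD is inactive.
Required activator PurD is absent, so *temA* is not transcribed.
So TemA is not produced.
Turanose is absent, so VorE is inactive.
Required activator TemA is absent, so *sibD* is not transcribed.
→ *sibD* is OFF.
Fe²⁺ is present, so CilX is active.
Palatinose is absent, so QilM is inactive.
With repressor CilX bound, *gorP* is not transcribed.
→ *gorP* is OFF.
0 of the 5 genes are transcribed.

0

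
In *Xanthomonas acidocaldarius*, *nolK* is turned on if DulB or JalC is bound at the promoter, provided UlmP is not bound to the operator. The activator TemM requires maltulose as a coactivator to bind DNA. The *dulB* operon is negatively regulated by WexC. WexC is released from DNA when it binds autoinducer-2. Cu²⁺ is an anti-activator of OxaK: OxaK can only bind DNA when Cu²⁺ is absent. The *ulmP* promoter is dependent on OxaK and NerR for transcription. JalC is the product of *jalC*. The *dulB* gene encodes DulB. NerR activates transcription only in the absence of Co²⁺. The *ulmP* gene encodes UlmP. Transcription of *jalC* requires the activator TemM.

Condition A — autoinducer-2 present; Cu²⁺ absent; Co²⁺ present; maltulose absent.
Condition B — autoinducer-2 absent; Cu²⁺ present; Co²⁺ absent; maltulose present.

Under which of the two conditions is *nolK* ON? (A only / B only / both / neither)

both

Condition A:
Autoinducer-2 is present, so WexC is inactive.
With no repressor bound, *dulB* is transcribed.
So DulB is produced and active.
Cu²⁺ is absent, so OxaK is active.
Co²⁺ is present, so NerR is inactive.
Required activator NerR is absent, so *ulmP* is not transcribed.
So UlmP is not produced.
Maltulose is absent, so TemM is inactive.
Required activator TemM is absent, so *jalC* is not transcribed.
So JalC is not produced.
Activator DulB is present, so *nolK* is transcribed.
→ *nolK* is ON in A.
Condition B:
Autoinducer-2 is absent, so WexC is active.
With repressor WexC bound, *dulB* is not transcribed.
So DulB is not produced.
Cu²⁺ is present, so OxaK is inactive.
Co²⁺ is absent, so NerR is active.
Required activator OxaK is absent, so *ulmP* is not transcribed.
So UlmP is not produced.
Maltulose is present, so TemM is active.
No repressor is bound and TemM is active, so *jalC* is transcribed.
So JalC is produced and active.
Activator JalC is present, so *nolK* is transcribed.
→ *nolK* is ON in B.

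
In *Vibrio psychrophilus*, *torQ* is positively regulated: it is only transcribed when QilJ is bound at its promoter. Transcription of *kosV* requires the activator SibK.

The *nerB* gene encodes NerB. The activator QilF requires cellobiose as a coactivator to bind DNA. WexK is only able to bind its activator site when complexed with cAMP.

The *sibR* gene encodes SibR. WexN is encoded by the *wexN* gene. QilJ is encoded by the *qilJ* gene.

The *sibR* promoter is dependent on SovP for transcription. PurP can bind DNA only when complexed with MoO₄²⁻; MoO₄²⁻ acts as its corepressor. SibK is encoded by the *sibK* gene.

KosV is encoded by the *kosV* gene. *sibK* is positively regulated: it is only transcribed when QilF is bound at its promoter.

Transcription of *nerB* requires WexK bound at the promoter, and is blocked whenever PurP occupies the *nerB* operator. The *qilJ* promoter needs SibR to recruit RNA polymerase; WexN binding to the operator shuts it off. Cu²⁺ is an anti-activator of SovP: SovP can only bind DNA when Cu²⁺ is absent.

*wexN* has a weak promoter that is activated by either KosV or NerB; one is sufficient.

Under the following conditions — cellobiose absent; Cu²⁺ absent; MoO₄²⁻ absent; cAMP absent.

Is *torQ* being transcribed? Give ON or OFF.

Cellobiose is absent, so QilF is inactive.
Required activator QilF is absent, so *sibK* is not transcribed.
So SibK is not produced.
Required activator SibK is absent, so *kosV* is not transcribed.
So KosV is not produced.
cAMP is absent, so WexK is inactive.
MoO₄²⁻ is absent, so PurP is inactive.
Required activator WexK is absent, so *nerB* is not transcribed.
So NerB is not produced.
No activator is available at the *wexN* promoter, so *wexN* is not transcribed.
So WexN is not produced.
Cu²⁺ is absent, so SovP is active.
No repressor is bound and SovP is active, so *sibR* is transcribed.
So SibR is produced and active.
No repressor is bound and SibR is active, so *qilJ* is transcribed.
So QilJ is produced and active.
No repressor is bound and QilJ is active, so *torQ* is transcribed.

ON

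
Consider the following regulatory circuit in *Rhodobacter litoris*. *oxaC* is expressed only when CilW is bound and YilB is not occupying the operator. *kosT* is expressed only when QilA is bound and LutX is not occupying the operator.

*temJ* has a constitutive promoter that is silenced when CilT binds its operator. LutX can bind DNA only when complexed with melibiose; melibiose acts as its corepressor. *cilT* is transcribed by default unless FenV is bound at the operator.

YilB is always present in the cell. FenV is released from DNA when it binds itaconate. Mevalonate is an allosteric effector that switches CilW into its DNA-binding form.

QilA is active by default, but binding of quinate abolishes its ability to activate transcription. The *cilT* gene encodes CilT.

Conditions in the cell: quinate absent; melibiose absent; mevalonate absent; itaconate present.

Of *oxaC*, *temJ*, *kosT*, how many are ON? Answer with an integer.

Mevalonate is absent, so CilW is inactive.
YilB is produced constitutively and is active.
With repressor YilB bound, *oxaC* is not transcribed.
→ *oxaC* is OFF.
Itaconate is present, so FenV is inactive.
With no repressor bound, *cilT* is transcribed.
So CilT is produced and active.
With repressor CilT bound, *temJ* is not transcribed.
→ *temJ* is OFF.
Quinate is absent, so QilA is active.
Melibiose is absent, so LutX is inactive.
No repressor is bound and QilA is active, so *kosT* is transcribed.
→ *kosT* is ON.
1 of the 3 genes is transcribed.

1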